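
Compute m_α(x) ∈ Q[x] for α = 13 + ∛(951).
m_α(x) = x^3 - 39x^2 + 507x - 3148

Set β = α - 13 = ∛(951), so β^3 = 951. Then (α - 13)^3 - 951 = 0, i.e. α is a root of g(x) = (x - 13)^3 - 951 = x^3 - 39x^2 + 507x - 3148. Since g(x) = h(x - 13) where h(x) = x^3 - 951, and h is irreducible over Q (because 951 is not a perfect cube, so h has no rational root, and a monic cubic with no rational root is irreducible), g is also irreducible (irreducibility is preserved under the substitution x → x - 13). Hence m_α(x) = x^3 - 39x^2 + 507x - 3148.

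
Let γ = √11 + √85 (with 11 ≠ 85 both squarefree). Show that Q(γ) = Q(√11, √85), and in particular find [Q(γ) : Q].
[Q(γ) : Q] = 4 (equivalently, Q(γ) = Q(√11, √85))

Obviously Q(γ) ⊆ Q(√11, √85), and [Q(√11, √85):Q] = 4 (since 11, 85 are distinct squarefree integers > 1 with 935 not a perfect square). To show equality we compute the minimal polynomial of γ. From γ = √11 + √85: γ^2 = 11 + 2√(935) + 85 = 96 + 2√(935), so γ^2 - 96 = 2√(935); squaring, (γ^2 - 96)^2 = 4·935, i.e. γ^4 - 192γ^2 + 9216 - 3740 = 0, i.e. γ^4 - 192γ^2 + 5476 = 0. So γ is a root of x^4 - 192x^2 + 5476. This polynomial is irreducible over Q: it has no rational root (each ±√11 ± √85 is irrational), and any factorization into two quadratics over Q would force √(935) ∈ Q (pairing opposite roots) or √11, √85 ∈ Q (other pairings), all impossible. Hence [Q(γ):Q] = 4 = [Q(√11, √85):Q], so Q(γ) = Q(√11, √85).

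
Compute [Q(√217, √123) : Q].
[Q(√217, √123) : Q] = 4

[Q(√217):Q] = 2 (min poly x^2 - 217, irreducible since 217 is squarefree > 1). For the top step, suppose √123 ∈ Q(√217), say √123 = c + d√217 with c, d ∈ Q. Squaring: 123 = c^2 + 217d^2 + 2cd√217. Since √217 ∉ Q this forces 2cd = 0. If d = 0 then √123 = c ∈ Q, contradicting 123 squarefree > 1. If c = 0 then 123 = 217d^2, so 217·123 = (217d)^2 is a perfect square in Q — but 217·123 = 26691 is not a perfect square (since 217 and 123 are distinct squarefree integers). Contradiction. Hence √123 ∉ Q(√217), so x^2 - 123 stays irreducible over Q(√217) and [Q(√217, √123) : Q(√217)] = 2. By the tower law, [Q(√217, √123) : Q] = 2 · 2 = 4.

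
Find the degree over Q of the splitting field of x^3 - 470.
[K : Q] = 6

The roots of x^3 - 470 are ∛470, ω∛470, ω^2∛470 where ω = e^(2πi/3) is a primitive cube root of unity, so K = Q(∛470, ω). Now [Q(∛470):Q] = 3 (since 470 is not a perfect cube, x^3 - 470 is irreducible) and [Q(ω):Q] = 2. Both 2 and 3 divide [K:Q], and [K:Q] ≤ 3·2 = 6, so [K:Q] = 6. (Equivalently: Q(∛470) ⊂ R but ω ∉ R, so [K : Q(∛470)] = 2.)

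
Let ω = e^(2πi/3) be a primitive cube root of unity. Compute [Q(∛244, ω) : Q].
[Q(∛244, ω) : Q] = 6

[Q(∛244):Q] = 3 (min poly x^3 - 244, irreducible since 244 is not a perfect cube). [Q(ω):Q] = 2 (min poly x^2 + x + 1). Since Q(∛244) ⊂ R and ω ∉ R, we have ω ∉ Q(∛244), so x^2 + x + 1 remains irreducible over Q(∛244) and [Q(∛244, ω) : Q(∛244)] = 2. By the tower law, [Q(∛244, ω) : Q] = 3 · 2 = 6. (In fact Q(∛244, ω) is the splitting field of x^3 - 244 over Q.)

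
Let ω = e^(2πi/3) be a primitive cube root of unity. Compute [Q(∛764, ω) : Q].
[Q(∛764, ω) : Q] = 6

[Q(∛764):Q] = 3 (min poly x^3 - 764, irreducible since 764 is not a perfect cube). [Q(ω):Q] = 2 (min poly x^2 + x + 1). Since Q(∛764) ⊂ R and ω ∉ R, we have ω ∉ Q(∛764), so x^2 + x + 1 remains irreducible over Q(∛764) and [Q(∛764, ω) : Q(∛764)] = 2. By the tower law, [Q(∛764, ω) : Q] = 3 · 2 = 6. (In fact Q(∛764, ω) is the splitting field of x^3 - 764 over Q.)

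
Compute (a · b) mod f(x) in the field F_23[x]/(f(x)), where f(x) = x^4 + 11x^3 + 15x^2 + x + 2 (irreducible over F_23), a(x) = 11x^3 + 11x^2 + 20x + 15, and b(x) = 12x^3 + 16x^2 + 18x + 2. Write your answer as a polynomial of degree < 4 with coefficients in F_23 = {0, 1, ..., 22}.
a · b ≡ 12x^3 + 5x^2 + 5x + 19 (mod f(x))

Multiply in F_23[x]: a(x)·b(x) = (11x^3 + 11x^2 + 20x + 15)·(12x^3 + 16x^2 + 18x + 2) = 17x^6 + 9x^5 + 16x^4 + 7x^3 + x^2 + 11x + 7. This has degree ≥ 4, so divide by f(x) over F_23: 17x^6 + 9x^5 + 16x^4 + 7x^3 + x^2 + 11x + 7 = (17x^2 + 6x + 17)·(x^4 + 11x^3 + 15x^2 + x + 2) + (12x^3 + 5x^2 + 5x + 19). Hence a·b ≡ 12x^3 + 5x^2 + 5x + 19 (mod f). (F_23[x]/(f) is a field with 23^4 = 279841 elements since f is irreducible of degree 4.)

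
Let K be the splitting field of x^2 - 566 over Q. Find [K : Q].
[K : Q] = 2

f(x) = x^2 - 566 factors as (x - √566)(x + √566). The splitting field is K = Q(√566). Since 566 is squarefree and > 1, it is not a perfect square, so x^2 - 566 is irreducible over Q and [Q(√566) : Q] = 2. Hence [K : Q] = 2.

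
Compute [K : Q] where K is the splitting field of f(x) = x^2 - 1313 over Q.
[K : Q] = 2

f(x) = x^2 - 1313 factors as (x - √1313)(x + √1313). The splitting field is K = Q(√1313). Since 1313 is squarefree and > 1, it is not a perfect square, so x^2 - 1313 is irreducible over Q and [Q(√1313) : Q] = 2. Hence [K : Q] = 2.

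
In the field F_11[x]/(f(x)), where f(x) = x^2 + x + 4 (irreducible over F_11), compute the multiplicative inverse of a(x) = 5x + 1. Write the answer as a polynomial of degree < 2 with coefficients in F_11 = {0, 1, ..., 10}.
a(x)^(-1) ≡ 9x + 5 (mod f(x))

Since f is irreducible over F_11, F_11[x]/(f) is a field and a(x) ≠ 0 has an inverse. Apply the extended Euclidean algorithm to f(x) and a(x) in F_11[x]: f(x) = (9x + 5)·a(x) + (10). The last nonzero remainder is the constant 10 = gcd(f, a) in F_11. Back-substituting through the division chain expresses 10 = s(x)·a(x) + t(x)·f(x) with s(x) ≡ 2x + 6 (mod f), so (2x + 6)·a(x) ≡ 10 (mod f). Multiplying by 10^(-1) ≡ 10 in F_11 gives a(x)^(-1) ≡ 10·(2x + 6) ≡ 9x + 5 (mod f). Check: (5x + 1)·(9x + 5) = x^2 + x + 5 ≡ 1 (mod x^2 + x + 4).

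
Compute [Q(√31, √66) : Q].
[Q(√31, √66) : Q] = 4

[Q(√31):Q] = 2 (min poly x^2 - 31, irreducible since 31 is squarefree > 1). For the top step, suppose √66 ∈ Q(√31), say √66 = c + d√31 with c, d ∈ Q. Squaring: 66 = c^2 + 31d^2 + 2cd√31. Since √31 ∉ Q this forces 2cd = 0. If d = 0 then √66 = c ∈ Q, contradicting 66 squarefree > 1. If c = 0 then 66 = 31d^2, so 31·66 = (31d)^2 is a perfect square in Q — but 31·66 = 2046 is not a perfect square (since 31 and 66 are distinct squarefree integers). Contradiction. Hence √66 ∉ Q(√31), so x^2 - 66 stays irreducible over Q(√31) and [Q(√31, √66) : Q(√31)] = 2. By the tower law, [Q(√31, √66) : Q] = 2 · 2 = 4.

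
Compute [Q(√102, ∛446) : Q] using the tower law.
[Q(√102, ∛446) : Q] = 6

Let L = Q(√102, ∛446). Since Q(√102) ⊂ L and [Q(√102):Q] = 2, the tower law gives 2 | [L:Q]. Likewise Q(∛446) ⊂ L with [Q(∛446):Q] = 3 (because 446 is not a perfect cube), so 3 | [L:Q]. As gcd(2,3) = 1, [L:Q] is divisible by 6. Conversely L is generated over Q by √102 and ∛446, so [L:Q] ≤ 2·3 = 6. Therefore [Q(√102, ∛446) : Q] = 6.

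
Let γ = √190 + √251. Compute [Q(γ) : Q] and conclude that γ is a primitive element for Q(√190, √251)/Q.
[Q(γ) : Q] = 4 (equivalently, Q(γ) = Q(√190, √251))

Obviously Q(γ) ⊆ Q(√190, √251), and [Q(√190, √251):Q] = 4 (since 190, 251 are distinct squarefree integers > 1 with 47690 not a perfect square). To show equality we compute the minimal polynomial of γ. From γ = √190 + √251: γ^2 = 190 + 2√(47690) + 251 = 441 + 2√(47690), so γ^2 - 441 = 2√(47690); squaring, (γ^2 - 441)^2 = 4·47690, i.e. γ^4 - 882γ^2 + 194481 - 190760 = 0, i.e. γ^4 - 882γ^2 + 3721 = 0. So γ is a root of x^4 - 882x^2 + 3721. This polynomial is irreducible over Q: it has no rational root (each ±√190 ± √251 is irrational), and any factorization into two quadratics over Q would force √(47690) ∈ Q (pairing opposite roots) or √190, √251 ∈ Q (other pairings), all impossible. Hence [Q(γ):Q] = 4 = [Q(√190, √251):Q], so Q(γ) = Q(√190, √251).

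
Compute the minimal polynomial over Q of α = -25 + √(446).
m_α(x) = x^2 + 50x + 179

From α + 25 = √(446), squaring gives (α + 25)^2 = 446, i.e. α^2 + 50α + 625 = 446, so α^2 + 50α + 179 = 0. The discriminant of x^2 + 50x + 179 is (50)^2 - 4·(179) = 2500 - 716 = 1784, and 4·(446) is not a perfect square in Q since 446 is squarefree and ≠ 1. Hence x^2 + 50x + 179 is irreducible over Q and is the minimal polynomial of α.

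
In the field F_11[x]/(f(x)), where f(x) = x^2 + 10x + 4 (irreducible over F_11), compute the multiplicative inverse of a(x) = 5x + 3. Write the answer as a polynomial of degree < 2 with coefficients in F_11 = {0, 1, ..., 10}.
a(x)^(-1) ≡ 2x + 10 (mod f(x))

Since f is irreducible over F_11, F_11[x]/(f) is a field and a(x) ≠ 0 has an inverse. Apply the extended Euclidean algorithm to f(x) and a(x) in F_11[x]: f(x) = (9x + 1)·a(x) + (1). The last nonzero remainder is the constant 1 = gcd(f, a) in F_11. Back-substituting through the division chain expresses 1 = s(x)·a(x) + t(x)·f(x) with s(x) ≡ 2x + 10 (mod f), so a(x)^(-1) ≡ s(x) = 2x + 10 (mod f). Check: (5x + 3)·(2x + 10) = 10x^2 + x + 8 ≡ 1 (mod x^2 + 10x + 4).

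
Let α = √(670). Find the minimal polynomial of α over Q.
m_α(x) = x^2 - 670

α satisfies α^2 - 670 = 0, so x^2 - 670 annihilates α. Since d = 670 is squarefree and ≠ 1, it is not a perfect square in Q, so x^2 - 670 has no rational root and is therefore irreducible over Q (a degree-2 polynomial over a field is irreducible iff it has no root). Hence m_α(x) = x^2 - 670.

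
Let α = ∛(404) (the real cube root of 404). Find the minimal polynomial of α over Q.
m_α(x) = x^3 - 404

α satisfies α^3 = 404, so x^3 - 404 annihilates α. By the rational root test, a rational root p/q (in lowest terms) of x^3 - 404 would satisfy p^3 = 404 q^3, forcing q = 1 and p^3 = 404; but 404 is not a perfect cube, contradiction. A monic cubic over Q with no rational root is irreducible (any nontrivial factorization would include a linear factor). Hence x^3 - 404 is the minimal polynomial of α, and in particular [Q(α):Q] = 3.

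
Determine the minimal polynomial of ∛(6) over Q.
m_α(x) = x^3 - 6

α satisfies α^3 = 6, so x^3 - 6 annihilates α. By the rational root test, a rational root p/q (in lowest terms) of x^3 - 6 would satisfy p^3 = 6 q^3, forcing q = 1 and p^3 = 6; but 6 is not a perfect cube, contradiction. A monic cubic over Q with no rational root is irreducible (any nontrivial factorization would include a linear factor). Hence x^3 - 6 is the minimal polynomial of α, and in particular [Q(α):Q] = 3.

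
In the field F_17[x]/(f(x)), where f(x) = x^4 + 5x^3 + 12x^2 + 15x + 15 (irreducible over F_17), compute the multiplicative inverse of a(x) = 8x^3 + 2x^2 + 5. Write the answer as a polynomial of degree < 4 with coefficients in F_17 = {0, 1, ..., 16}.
a(x)^(-1) ≡ 16x^3 + 12x^2 + 4x (mod f(x))

Since f is irreducible over F_17, F_17[x]/(f) is a field and a(x) ≠ 0 has an inverse. Apply the extended Euclidean algorithm to f(x) and a(x) in F_17[x]: f(x) = (15x + 16)·a(x) + (14x^2 + 8x + 3);  a(x) = (3x + 13)·(14x^2 + 8x + 3) + (6x);  (14x^2 + 8x + 3) = (8x + 7)·(6x) + (3). The last nonzero remainder is the constant 3 = gcd(f, a) in F_17. Back-substituting through the division chain expresses 3 = s(x)·a(x) + t(x)·f(x) with s(x) ≡ 14x^3 + 2x^2 + 12x (mod f), so (14x^3 + 2x^2 + 12x)·a(x) ≡ 3 (mod f). Multiplying by 3^(-1) ≡ 6 in F_17 gives a(x)^(-1) ≡ 6·(14x^3 + 2x^2 + 12x) ≡ 16x^3 + 12x^2 + 4x (mod f). Check: (8x^3 + 2x^2 + 5)·(16x^3 + 12x^2 + 4x) = 9x^6 + 9x^5 + 5x^4 + 3x^3 + 9x^2 + 3x ≡ 1 (mod x^4 + 5x^3 + 12x^2 + 15x + 15).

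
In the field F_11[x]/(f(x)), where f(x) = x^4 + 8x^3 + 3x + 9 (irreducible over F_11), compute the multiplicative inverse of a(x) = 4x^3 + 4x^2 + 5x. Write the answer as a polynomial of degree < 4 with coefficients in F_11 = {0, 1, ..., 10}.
a(x)^(-1) ≡ 8x^3 + 3 (mod f(x))

Since f is irreducible over F_11, F_11[x]/(f) is a field and a(x) ≠ 0 has an inverse. Apply the extended Euclidean algorithm to f(x) and a(x) in F_11[x]: f(x) = (3x + 10)·a(x) + (8x + 9);  a(x) = (6x^2 + 2x + 8)·(8x + 9) + (5). The last nonzero remainder is the constant 5 = gcd(f, a) in F_11. Back-substituting through the division chain expresses 5 = s(x)·a(x) + t(x)·f(x) with s(x) ≡ 7x^3 + 4 (mod f), so (7x^3 + 4)·a(x) ≡ 5 (mod f). Multiplying by 5^(-1) ≡ 9 in F_11 gives a(x)^(-1) ≡ 9·(7x^3 + 4) ≡ 8x^3 + 3 (mod f). Check: (4x^3 + 4x^2 + 5x)·(8x^3 + 3) = 10x^6 + 10x^5 + 7x^4 + x^3 + x^2 + 4x ≡ 1 (mod x^4 + 8x^3 + 3x + 9).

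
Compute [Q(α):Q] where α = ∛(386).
[Q(α):Q] = 3

The minimal polynomial of α is x^3 - 386, irreducible over Q since 386 is not a perfect cube (so x^3 - 386 has no rational root). Hence [Q(α):Q] = deg(m_α) = 3.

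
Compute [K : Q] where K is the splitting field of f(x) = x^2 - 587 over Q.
[K : Q] = 2

f(x) = x^2 - 587 factors as (x - √587)(x + √587). The splitting field is K = Q(√587). Since 587 is squarefree and > 1, it is not a perfect square, so x^2 - 587 is irreducible over Q and [Q(√587) : Q] = 2. Hence [K : Q] = 2.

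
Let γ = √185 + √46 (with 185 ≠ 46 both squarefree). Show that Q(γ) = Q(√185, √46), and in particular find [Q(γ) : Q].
[Q(γ) : Q] = 4 (equivalently, Q(γ) = Q(√185, √46))

Obviously Q(γ) ⊆ Q(√185, √46), and [Q(√185, √46):Q] = 4 (since 185, 46 are distinct squarefree integers > 1 with 8510 not a perfect square). To show equality we compute the minimal polynomial of γ. From γ = √185 + √46: γ^2 = 185 + 2√(8510) + 46 = 231 + 2√(8510), so γ^2 - 231 = 2√(8510); squaring, (γ^2 - 231)^2 = 4·8510, i.e. γ^4 - 462γ^2 + 53361 - 34040 = 0, i.e. γ^4 - 462γ^2 + 19321 = 0. So γ is a root of x^4 - 462x^2 + 19321. This polynomial is irreducible over Q: it has no rational root (each ±√185 ± √46 is irrational), and any factorization into two quadratics over Q would force √(8510) ∈ Q (pairing opposite roots) or √185, √46 ∈ Q (other pairings), all impossible. Hence [Q(γ):Q] = 4 = [Q(√185, √46):Q], so Q(γ) = Q(√185, √46).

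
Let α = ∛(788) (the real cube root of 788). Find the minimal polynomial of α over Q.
m_α(x) = x^3 - 788

α satisfies α^3 = 788, so x^3 - 788 annihilates α. By the rational root test, a rational root p/q (in lowest terms) of x^3 - 788 would satisfy p^3 = 788 q^3, forcing q = 1 and p^3 = 788; but 788 is not a perfect cube, contradiction. A monic cubic over Q with no rational root is irreducible (any nontrivial factorization would include a linear factor). Hence x^3 - 788 is the minimal polynomial of α, and in particular [Q(α):Q] = 3.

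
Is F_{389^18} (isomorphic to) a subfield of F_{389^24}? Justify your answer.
No: F_{389^18} is not a subfield of F_{389^24}

F_{p^m} embeds in F_{p^n} iff m | n. Here 18 ∤ 24 (since 24 = 1·18 + 6 with remainder 6 ≠ 0), so F_{389^18} is not a subfield of F_{389^24}. Equivalently: if it were, the tower law would give 18 = [F_{389^18}:F_389] dividing [F_{389^24}:F_389] = 24, contradiction.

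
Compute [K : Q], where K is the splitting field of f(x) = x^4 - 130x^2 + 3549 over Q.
[K : Q] = 4

Solving the quadratic in x^2: x^2 = (130 ± √(130^2 - 4·3549))/2 = (130 ± √2704)/2 = (130 ± 52)/2, giving x^2 = 39 or x^2 = 91. So f(x) = (x^2 - 39)(x^2 - 91) and the roots of f are ±√39, ±√91. Hence the splitting field is K = Q(√39, √91). Since 39 and 91 are distinct squarefree integers > 1, their product 3549 is not a perfect square, so √91 ∉ Q(√39). By the tower law [K:Q] = [Q(√39,√91):Q(√39)] · [Q(√39):Q] = 2 · 2 = 4.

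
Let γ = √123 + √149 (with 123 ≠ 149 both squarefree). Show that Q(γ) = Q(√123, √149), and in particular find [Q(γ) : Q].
[Q(γ) : Q] = 4 (equivalently, Q(γ) = Q(√123, √149))

Obviously Q(γ) ⊆ Q(√123, √149), and [Q(√123, √149):Q] = 4 (since 123, 149 are distinct squarefree integers > 1 with 18327 not a perfect square). To show equality we compute the minimal polynomial of γ. From γ = √123 + √149: γ^2 = 123 + 2√(18327) + 149 = 272 + 2√(18327), so γ^2 - 272 = 2√(18327); squaring, (γ^2 - 272)^2 = 4·18327, i.e. γ^4 - 544γ^2 + 73984 - 73308 = 0, i.e. γ^4 - 544γ^2 + 676 = 0. So γ is a root of x^4 - 544x^2 + 676. This polynomial is irreducible over Q: it has no rational root (each ±√123 ± √149 is irrational), and any factorization into two quadratics over Q would force √(18327) ∈ Q (pairing opposite roots) or √123, √149 ∈ Q (other pairings), all impossible. Hence [Q(γ):Q] = 4 = [Q(√123, √149):Q], so Q(γ) = Q(√123, √149).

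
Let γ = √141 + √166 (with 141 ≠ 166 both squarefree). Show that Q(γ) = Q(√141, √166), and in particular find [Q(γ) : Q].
[Q(γ) : Q] = 4 (equivalently, Q(γ) = Q(√141, √166))

Obviously Q(γ) ⊆ Q(√141, √166), and [Q(√141, √166):Q] = 4 (since 141, 166 are distinct squarefree integers > 1 with 23406 not a perfect square). To show equality we compute the minimal polynomial of γ. From γ = √141 + √166: γ^2 = 141 + 2√(23406) + 166 = 307 + 2√(23406), so γ^2 - 307 = 2√(23406); squaring, (γ^2 - 307)^2 = 4·23406, i.e. γ^4 - 614γ^2 + 94249 - 93624 = 0, i.e. γ^4 - 614γ^2 + 625 = 0. So γ is a root of x^4 - 614x^2 + 625. This polynomial is irreducible over Q: it has no rational root (each ±√141 ± √166 is irrational), and any factorization into two quadratics over Q would force √(23406) ∈ Q (pairing opposite roots) or √141, √166 ∈ Q (other pairings), all impossible. Hence [Q(γ):Q] = 4 = [Q(√141, √166):Q], so Q(γ) = Q(√141, √166).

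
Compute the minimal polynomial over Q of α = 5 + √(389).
m_α(x) = x^2 - 10x - 364

From α - 5 = √(389), squaring gives (α - 5)^2 = 389, i.e. α^2 - 10α + 25 = 389, so α^2 - 10α - 364 = 0. The discriminant of x^2 - 10x - 364 is (-10)^2 - 4·(-364) = 100 + 1456 = 1556, and 4·(389) is not a perfect square in Q since 389 is squarefree and ≠ 1. Hence x^2 - 10x - 364 is irreducible over Q and is the minimal polynomial of α.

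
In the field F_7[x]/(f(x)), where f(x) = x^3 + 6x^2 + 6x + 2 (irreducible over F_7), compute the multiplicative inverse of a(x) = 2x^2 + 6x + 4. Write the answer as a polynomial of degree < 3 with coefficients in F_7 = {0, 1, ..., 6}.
a(x)^(-1) ≡ 6x^2 + 6x + 4 (mod f(x))

Since f is irreducible over F_7, F_7[x]/(f) is a field and a(x) ≠ 0 has an inverse. Apply the extended Euclidean algorithm to f(x) and a(x) in F_7[x]: f(x) = (4x + 5)·a(x) + (2x + 3);  a(x) = (x + 5)·(2x + 3) + (3). The last nonzero remainder is the constant 3 = gcd(f, a) in F_7. Back-substituting through the division chain expresses 3 = s(x)·a(x) + t(x)·f(x) with s(x) ≡ 4x^2 + 4x + 5 (mod f), so (4x^2 + 4x + 5)·a(x) ≡ 3 (mod f). Multiplying by 3^(-1) ≡ 5 in F_7 gives a(x)^(-1) ≡ 5·(4x^2 + 4x + 5) ≡ 6x^2 + 6x + 4 (mod f). Check: (2x^2 + 6x + 4)·(6x^2 + 6x + 4) = 5x^4 + 6x^3 + 5x^2 + 6x + 2 ≡ 1 (mod x^3 + 6x^2 + 6x + 2).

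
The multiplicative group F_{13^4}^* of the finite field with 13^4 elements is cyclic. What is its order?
|F_{13^4}^*| = 28560

F_{13^4} has 13^4 = 28561 elements; its multiplicative group consists of all nonzero elements, so |F_{13^4}^*| = 28561 - 1 = 28560. (It is cyclic since any finite subgroup of the multiplicative group of a field is cyclic.)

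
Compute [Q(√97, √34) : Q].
[Q(√97, √34) : Q] = 4

[Q(√97):Q] = 2 (min poly x^2 - 97, irreducible since 97 is squarefree > 1). For the top step, suppose √34 ∈ Q(√97), say √34 = c + d√97 with c, d ∈ Q. Squaring: 34 = c^2 + 97d^2 + 2cd√97. Since √97 ∉ Q this forces 2cd = 0. If d = 0 then √34 = c ∈ Q, contradicting 34 squarefree > 1. If c = 0 then 34 = 97d^2, so 97·34 = (97d)^2 is a perfect square in Q — but 97·34 = 3298 is not a perfect square (since 97 and 34 are distinct squarefree integers). Contradiction. Hence √34 ∉ Q(√97), so x^2 - 34 stays irreducible over Q(√97) and [Q(√97, √34) : Q(√97)] = 2. By the tower law, [Q(√97, √34) : Q] = 2 · 2 = 4.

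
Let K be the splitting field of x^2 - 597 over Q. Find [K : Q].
[K : Q] = 2

f(x) = x^2 - 597 factors as (x - √597)(x + √597). The splitting field is K = Q(√597). Since 597 is squarefree and > 1, it is not a perfect square, so x^2 - 597 is irreducible over Q and [Q(√597) : Q] = 2. Hence [K : Q] = 2.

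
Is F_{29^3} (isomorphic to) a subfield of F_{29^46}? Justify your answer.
No: F_{29^3} is not a subfield of F_{29^46}

F_{p^m} embeds in F_{p^n} iff m | n. Here 3 ∤ 46 (since 46 = 15·3 + 1 with remainder 1 ≠ 0), so F_{29^3} is not a subfield of F_{29^46}. Equivalently: if it were, the tower law would give 3 = [F_{29^3}:F_29] dividing [F_{29^46}:F_29] = 46, contradiction.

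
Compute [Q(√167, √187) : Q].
[Q(√167, √187) : Q] = 4

[Q(√167):Q] = 2 (min poly x^2 - 167, irreducible since 167 is squarefree > 1). For the top step, suppose √187 ∈ Q(√167), say √187 = c + d√167 with c, d ∈ Q. Squaring: 187 = c^2 + 167d^2 + 2cd√167. Since √167 ∉ Q this forces 2cd = 0. If d = 0 then √187 = c ∈ Q, contradicting 187 squarefree > 1. If c = 0 then 187 = 167d^2, so 167·187 = (167d)^2 is a perfect square in Q — but 167·187 = 31229 is not a perfect square (since 167 and 187 are distinct squarefree integers). Contradiction. Hence √187 ∉ Q(√167), so x^2 - 187 stays irreducible over Q(√167) and [Q(√167, √187) : Q(√167)] = 2. By the tower law, [Q(√167, √187) : Q] = 2 · 2 = 4.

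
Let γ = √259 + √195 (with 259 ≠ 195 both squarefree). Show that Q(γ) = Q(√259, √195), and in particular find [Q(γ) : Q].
[Q(γ) : Q] = 4 (equivalently, Q(γ) = Q(√259, √195))

Obviously Q(γ) ⊆ Q(√259, √195), and [Q(√259, √195):Q] = 4 (since 259, 195 are distinct squarefree integers > 1 with 50505 not a perfect square). To show equality we compute the minimal polynomial of γ. From γ = √259 + √195: γ^2 = 259 + 2√(50505) + 195 = 454 + 2√(50505), so γ^2 - 454 = 2√(50505); squaring, (γ^2 - 454)^2 = 4·50505, i.e. γ^4 - 908γ^2 + 206116 - 202020 = 0, i.e. γ^4 - 908γ^2 + 4096 = 0. So γ is a root of x^4 - 908x^2 + 4096. This polynomial is irreducible over Q: it has no rational root (each ±√259 ± √195 is irrational), and any factorization into two quadratics over Q would force √(50505) ∈ Q (pairing opposite roots) or √259, √195 ∈ Q (other pairings), all impossible. Hence [Q(γ):Q] = 4 = [Q(√259, √195):Q], so Q(γ) = Q(√259, √195).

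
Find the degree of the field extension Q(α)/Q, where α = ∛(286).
[Q(α):Q] = 3

The minimal polynomial of α is x^3 - 286, irreducible over Q since 286 is not a perfect cube (so x^3 - 286 has no rational root). Hence [Q(α):Q] = deg(m_α) = 3.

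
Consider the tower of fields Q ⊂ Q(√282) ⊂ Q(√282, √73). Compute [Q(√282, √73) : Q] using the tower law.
[Q(√282, √73) : Q] = 4

[Q(√282):Q] = 2 (min poly x^2 - 282, irreducible since 282 is squarefree > 1). For the top step, suppose √73 ∈ Q(√282), say √73 = c + d√282 with c, d ∈ Q. Squaring: 73 = c^2 + 282d^2 + 2cd√282. Since √282 ∉ Q this forces 2cd = 0. If d = 0 then √73 = c ∈ Q, contradicting 73 squarefree > 1. If c = 0 then 73 = 282d^2, so 282·73 = (282d)^2 is a perfect square in Q — but 282·73 = 20586 is not a perfect square (since 282 and 73 are distinct squarefree integers). Contradiction. Hence √73 ∉ Q(√282), so x^2 - 73 stays irreducible over Q(√282) and [Q(√282, √73) : Q(√282)] = 2. By the tower law, [Q(√282, √73) : Q] = 2 · 2 = 4.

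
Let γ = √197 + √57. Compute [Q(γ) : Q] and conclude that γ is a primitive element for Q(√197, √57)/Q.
[Q(γ) : Q] = 4 (equivalently, Q(γ) = Q(√197, √57))

Obviously Q(γ) ⊆ Q(√197, √57), and [Q(√197, √57):Q] = 4 (since 197, 57 are distinct squarefree integers > 1 with 11229 not a perfect square). To show equality we compute the minimal polynomial of γ. From γ = √197 + √57: γ^2 = 197 + 2√(11229) + 57 = 254 + 2√(11229), so γ^2 - 254 = 2√(11229); squaring, (γ^2 - 254)^2 = 4·11229, i.e. γ^4 - 508γ^2 + 64516 - 44916 = 0, i.e. γ^4 - 508γ^2 + 19600 = 0. So γ is a root of x^4 - 508x^2 + 19600. This polynomial is irreducible over Q: it has no rational root (each ±√197 ± √57 is irrational), and any factorization into two quadratics over Q would force √(11229) ∈ Q (pairing opposite roots) or √197, √57 ∈ Q (other pairings), all impossible. Hence [Q(γ):Q] = 4 = [Q(√197, √57):Q], so Q(γ) = Q(√197, √57).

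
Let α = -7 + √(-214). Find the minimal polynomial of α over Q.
m_α(x) = x^2 + 14x + 263

From α + 7 = √(-214), squaring gives (α + 7)^2 = -214, i.e. α^2 + 14α + 49 = -214, so α^2 + 14α + 263 = 0. The discriminant of x^2 + 14x + 263 is (14)^2 - 4·(263) = 196 - 1052 = -856, and 4·(-214) is not a perfect square in Q since -214 is squarefree and ≠ 1. Hence x^2 + 14x + 263 is irreducible over Q and is the minimal polynomial of α.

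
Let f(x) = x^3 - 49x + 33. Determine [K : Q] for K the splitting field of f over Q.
[K : Q] = 6

By the rational root test, any rational root of the monic integer polynomial f(x) = x^3 - 49x + 33 must be an integer dividing the constant term 33, i.e. one of ±{1, 3, 11, 33}. Evaluating: f(1) = -15, f(-1) = 81, f(3) = -87, f(-3) = 153, f(11) = 825, f(-11) = -759, f(33) = 34353, f(-33) = -34287; none is 0, so f has no rational root and is therefore irreducible over Q (a cubic with no linear factor over a field is irreducible). For an irreducible cubic, the Galois group is A_3 or S_3 according as the discriminant disc(f) = -4a^3 - 27b^2 = -4·(-49)^3 - 27·(33)^2 = 441193 is or is not a square in Q. Here disc(f) = 441193 is not a perfect square in Q, so the Galois group of f over Q is not contained in A_3 and must be all of S_3. The splitting field has degree |S_3| = 6 over Q, so [K : Q] = 6.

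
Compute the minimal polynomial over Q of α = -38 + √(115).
m_α(x) = x^2 + 76x + 1329

From α + 38 = √(115), squaring gives (α + 38)^2 = 115, i.e. α^2 + 76α + 1444 = 115, so α^2 + 76α + 1329 = 0. The discriminant of x^2 + 76x + 1329 is (76)^2 - 4·(1329) = 5776 - 5316 = 460, and 4·(115) is not a perfect square in Q since 115 is squarefree and ≠ 1. Hence x^2 + 76x + 1329 is irreducible over Q and is the minimal polynomial of α.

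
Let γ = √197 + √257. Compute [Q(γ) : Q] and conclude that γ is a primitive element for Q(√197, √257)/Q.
[Q(γ) : Q] = 4 (equivalently, Q(γ) = Q(√197, √257))

Obviously Q(γ) ⊆ Q(√197, √257), and [Q(√197, √257):Q] = 4 (since 197, 257 are distinct squarefree integers > 1 with 50629 not a perfect square). To show equality we compute the minimal polynomial of γ. From γ = √197 + √257: γ^2 = 197 + 2√(50629) + 257 = 454 + 2√(50629), so γ^2 - 454 = 2√(50629); squaring, (γ^2 - 454)^2 = 4·50629, i.e. γ^4 - 908γ^2 + 206116 - 202516 = 0, i.e. γ^4 - 908γ^2 + 3600 = 0. So γ is a root of x^4 - 908x^2 + 3600. This polynomial is irreducible over Q: it has no rational root (each ±√197 ± √257 is irrational), and any factorization into two quadratics over Q would force √(50629) ∈ Q (pairing opposite roots) or √197, √257 ∈ Q (other pairings), all impossible. Hence [Q(γ):Q] = 4 = [Q(√197, √257):Q], so Q(γ) = Q(√197, √257).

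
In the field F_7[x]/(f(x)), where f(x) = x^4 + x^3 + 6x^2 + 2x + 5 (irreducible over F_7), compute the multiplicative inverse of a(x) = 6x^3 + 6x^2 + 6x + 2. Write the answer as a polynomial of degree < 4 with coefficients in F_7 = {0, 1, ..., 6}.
a(x)^(-1) ≡ 4x^3 + 5x^2 + 2x (mod f(x))

Since f is irreducible over F_7, F_7[x]/(f) is a field and a(x) ≠ 0 has an inverse. Apply the extended Euclidean algorithm to f(x) and a(x) in F_7[x]: f(x) = (6x)·a(x) + (5x^2 + 4x + 5);  a(x) = (4x + 5)·(5x^2 + 4x + 5) + (x + 5);  (5x^2 + 4x + 5) = (5x)·(x + 5) + (5). The last nonzero remainder is the constant 5 = gcd(f, a) in F_7. Back-substituting through the division chain expresses 5 = s(x)·a(x) + t(x)·f(x) with s(x) ≡ 6x^3 + 4x^2 + 3x (mod f), so (6x^3 + 4x^2 + 3x)·a(x) ≡ 5 (mod f). Multiplying by 5^(-1) ≡ 3 in F_7 gives a(x)^(-1) ≡ 3·(6x^3 + 4x^2 + 3x) ≡ 4x^3 + 5x^2 + 2x (mod f). Check: (6x^3 + 6x^2 + 6x + 2)·(4x^3 + 5x^2 + 2x) = 3x^6 + 5x^5 + 3x^4 + x^3 + x^2 + 4x ≡ 1 (mod x^4 + x^3 + 6x^2 + 2x + 5).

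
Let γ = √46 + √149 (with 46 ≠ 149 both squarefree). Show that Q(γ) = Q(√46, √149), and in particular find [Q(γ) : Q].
[Q(γ) : Q] = 4 (equivalently, Q(γ) = Q(√46, √149))

Obviously Q(γ) ⊆ Q(√46, √149), and [Q(√46, √149):Q] = 4 (since 46, 149 are distinct squarefree integers > 1 with 6854 not a perfect square). To show equality we compute the minimal polynomial of γ. From γ = √46 + √149: γ^2 = 46 + 2√(6854) + 149 = 195 + 2√(6854), so γ^2 - 195 = 2√(6854); squaring, (γ^2 - 195)^2 = 4·6854, i.e. γ^4 - 390γ^2 + 38025 - 27416 = 0, i.e. γ^4 - 390γ^2 + 10609 = 0. So γ is a root of x^4 - 390x^2 + 10609. This polynomial is irreducible over Q: it has no rational root (each ±√46 ± √149 is irrational), and any factorization into two quadratics over Q would force √(6854) ∈ Q (pairing opposite roots) or √46, √149 ∈ Q (other pairings), all impossible. Hence [Q(γ):Q] = 4 = [Q(√46, √149):Q], so Q(γ) = Q(√46, √149).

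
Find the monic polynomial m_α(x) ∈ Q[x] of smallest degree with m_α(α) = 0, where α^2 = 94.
m_α(x) = x^2 - 94

α satisfies α^2 - 94 = 0, so x^2 - 94 annihilates α. Since d = 94 is squarefree and ≠ 1, it is not a perfect square in Q, so x^2 - 94 has no rational root and is therefore irreducible over Q (a degree-2 polynomial over a field is irreducible iff it has no root). Hence m_α(x) = x^2 - 94.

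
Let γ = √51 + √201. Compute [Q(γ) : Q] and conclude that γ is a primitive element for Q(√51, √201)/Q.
[Q(γ) : Q] = 4 (equivalently, Q(γ) = Q(√51, √201))

Obviously Q(γ) ⊆ Q(√51, √201), and [Q(√51, √201):Q] = 4 (since 51, 201 are distinct squarefree integers > 1 with 10251 not a perfect square). To show equality we compute the minimal polynomial of γ. From γ = √51 + √201: γ^2 = 51 + 2√(10251) + 201 = 252 + 2√(10251), so γ^2 - 252 = 2√(10251); squaring, (γ^2 - 252)^2 = 4·10251, i.e. γ^4 - 504γ^2 + 63504 - 41004 = 0, i.e. γ^4 - 504γ^2 + 22500 = 0. So γ is a root of x^4 - 504x^2 + 22500. This polynomial is irreducible over Q: it has no rational root (each ±√51 ± √201 is irrational), and any factorization into two quadratics over Q would force √(10251) ∈ Q (pairing opposite roots) or √51, √201 ∈ Q (other pairings), all impossible. Hence [Q(γ):Q] = 4 = [Q(√51, √201):Q], so Q(γ) = Q(√51, √201).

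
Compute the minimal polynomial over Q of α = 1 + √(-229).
m_α(x) = x^2 - 2x + 230

From α - 1 = √(-229), squaring gives (α - 1)^2 = -229, i.e. α^2 - 2α + 1 = -229, so α^2 - 2α + 230 = 0. The discriminant of x^2 - 2x + 230 is (-2)^2 - 4·(230) = 4 - 920 = -916, and 4·(-229) is not a perfect square in Q since -229 is squarefree and ≠ 1. Hence x^2 - 2x + 230 is irreducible over Q and is the minimal polynomial of α.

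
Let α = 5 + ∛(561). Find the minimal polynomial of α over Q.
m_α(x) = x^3 - 15x^2 + 75x - 686

Set β = α - 5 = ∛(561), so β^3 = 561. Then (α - 5)^3 - 561 = 0, i.e. α is a root of g(x) = (x - 5)^3 - 561 = x^3 - 15x^2 + 75x - 686. Since g(x) = h(x - 5) where h(x) = x^3 - 561, and h is irreducible over Q (because 561 is not a perfect cube, so h has no rational root, and a monic cubic with no rational root is irreducible), g is also irreducible (irreducibility is preserved under the substitution x → x - 5). Hence m_α(x) = x^3 - 15x^2 + 75x - 686.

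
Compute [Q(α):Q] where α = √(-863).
[Q(α):Q] = 2

[Q(α):Q] equals the degree of the minimal polynomial of α. Here α^2 = -863 and x^2 + 863 is irreducible (d = -863 is squarefree, ≠ 1, hence not a square), so deg(m_α) = 2. Thus [Q(α):Q] = 2.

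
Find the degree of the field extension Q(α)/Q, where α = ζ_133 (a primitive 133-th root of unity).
[Q(α):Q] = 108

The minimal polynomial of ζ_133 over Q is the 133-th cyclotomic polynomial Φ_133(x), which is irreducible over Q and has degree φ(133) = 108. Hence [Q(α):Q] = φ(133) = 108.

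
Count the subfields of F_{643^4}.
F_{643^4} has 3 subfields

The subfields of F_{p^n} are exactly the fields F_{p^d} for d | n (each is the fixed field of the unique index-d subgroup of Gal(F_{p^n}/F_p) ≅ Z/nZ). The divisors of n = 4 are {1, 2, 4}, giving 3 subfields: F_{643^1}, F_{643^2}, F_{643^4}.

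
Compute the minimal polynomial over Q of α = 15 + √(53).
m_α(x) = x^2 - 30x + 172

From α - 15 = √(53), squaring gives (α - 15)^2 = 53, i.e. α^2 - 30α + 225 = 53, so α^2 - 30α + 172 = 0. The discriminant of x^2 - 30x + 172 is (-30)^2 - 4·(172) = 900 - 688 = 212, and 4·(53) is not a perfect square in Q since 53 is squarefree and ≠ 1. Hence x^2 - 30x + 172 is irreducible over Q and is the minimal polynomial of α.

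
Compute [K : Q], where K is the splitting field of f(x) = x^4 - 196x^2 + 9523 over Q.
[K : Q] = 4

Solving the quadratic in x^2: x^2 = (196 ± √(196^2 - 4·9523))/2 = (196 ± √324)/2 = (196 ± 18)/2, giving x^2 = 89 or x^2 = 107. So f(x) = (x^2 - 89)(x^2 - 107) and the roots of f are ±√89, ±√107. Hence the splitting field is K = Q(√89, √107). Since 89 and 107 are distinct squarefree integers > 1, their product 9523 is not a perfect square, so √107 ∉ Q(√89). By the tower law [K:Q] = [Q(√89,√107):Q(√89)] · [Q(√89):Q] = 2 · 2 = 4.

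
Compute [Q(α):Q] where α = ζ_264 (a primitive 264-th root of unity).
[Q(α):Q] = 80

The minimal polynomial of ζ_264 over Q is the 264-th cyclotomic polynomial Φ_264(x), which is irreducible over Q and has degree φ(264) = 80. Hence [Q(α):Q] = φ(264) = 80.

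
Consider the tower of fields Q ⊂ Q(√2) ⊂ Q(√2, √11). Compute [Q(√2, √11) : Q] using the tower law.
[Q(√2, √11) : Q] = 4

[Q(√2):Q] = 2 (min poly x^2 - 2, irreducible since 2 is squarefree > 1). For the top step, suppose √11 ∈ Q(√2), say √11 = c + d√2 with c, d ∈ Q. Squaring: 11 = c^2 + 2d^2 + 2cd√2. Since √2 ∉ Q this forces 2cd = 0. If d = 0 then √11 = c ∈ Q, contradicting 11 squarefree > 1. If c = 0 then 11 = 2d^2, so 2·11 = (2d)^2 is a perfect square in Q — but 2·11 = 22 is not a perfect square (since 2 and 11 are distinct squarefree integers). Contradiction. Hence √11 ∉ Q(√2), so x^2 - 11 stays irreducible over Q(√2) and [Q(√2, √11) : Q(√2)] = 2. By the tower law, [Q(√2, √11) : Q] = 2 · 2 = 4.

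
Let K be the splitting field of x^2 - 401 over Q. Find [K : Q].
[K : Q] = 2

f(x) = x^2 - 401 factors as (x - √401)(x + √401). The splitting field is K = Q(√401). Since 401 is squarefree and > 1, it is not a perfect square, so x^2 - 401 is irreducible over Q and [Q(√401) : Q] = 2. Hence [K : Q] = 2.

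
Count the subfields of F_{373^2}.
F_{373^2} has 2 subfields

The subfields of F_{p^n} are exactly the fields F_{p^d} for d | n (each is the fixed field of the unique index-d subgroup of Gal(F_{p^n}/F_p) ≅ Z/nZ). The divisors of n = 2 are {1, 2}, giving 2 subfields: F_{373^1}, F_{373^2}.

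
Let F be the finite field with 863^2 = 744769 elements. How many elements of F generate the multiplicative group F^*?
There are φ(744768) = 247680 primitive elements

F_q^* is cyclic of order q - 1 = 744768. A cyclic group of order m has exactly φ(m) generators. Here m = 744768 = 2^6 · 3^3 · 431, so the number of primitive elements is φ(744768) = 247680.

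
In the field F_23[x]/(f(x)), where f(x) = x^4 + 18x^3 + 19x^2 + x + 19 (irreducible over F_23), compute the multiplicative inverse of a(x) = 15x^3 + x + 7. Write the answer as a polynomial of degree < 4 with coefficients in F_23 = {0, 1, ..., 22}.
a(x)^(-1) ≡ 17x^3 + 5x^2 + 7x + 5 (mod f(x))

Since f is irreducible over F_23, F_23[x]/(f) is a field and a(x) ≠ 0 has an inverse. Apply the extended Euclidean algorithm to f(x) and a(x) in F_23[x]: f(x) = (20x + 15)·a(x) + (22x^2 + 7x + 6);  a(x) = (8x + 10)·(22x^2 + 7x + 6) + (21x + 16);  (22x^2 + 7x + 6) = (12x + 12)·(21x + 16) + (21). The last nonzero remainder is the constant 21 = gcd(f, a) in F_23. Back-substituting through the division chain expresses 21 = s(x)·a(x) + t(x)·f(x) with s(x) ≡ 12x^3 + 13x^2 + 9x + 13 (mod f), so (12x^3 + 13x^2 + 9x + 13)·a(x) ≡ 21 (mod f). Multiplying by 21^(-1) ≡ 11 in F_23 gives a(x)^(-1) ≡ 11·(12x^3 + 13x^2 + 9x + 13) ≡ 17x^3 + 5x^2 + 7x + 5 (mod f). Check: (15x^3 + x + 7)·(17x^3 + 5x^2 + 7x + 5) = 2x^6 + 6x^5 + 7x^4 + 15x^3 + 19x^2 + 8x + 12 ≡ 1 (mod x^4 + 18x^3 + 19x^2 + x + 19).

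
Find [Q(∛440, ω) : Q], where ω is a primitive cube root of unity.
[Q(∛440, ω) : Q] = 6

[Q(∛440):Q] = 3 (min poly x^3 - 440, irreducible since 440 is not a perfect cube). [Q(ω):Q] = 2 (min poly x^2 + x + 1). Since Q(∛440) ⊂ R and ω ∉ R, we have ω ∉ Q(∛440), so x^2 + x + 1 remains irreducible over Q(∛440) and [Q(∛440, ω) : Q(∛440)] = 2. By the tower law, [Q(∛440, ω) : Q] = 3 · 2 = 6. (In fact Q(∛440, ω) is the splitting field of x^3 - 440 over Q.)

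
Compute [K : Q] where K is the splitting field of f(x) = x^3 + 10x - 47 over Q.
[K : Q] = 6

By the rational root test, any rational root of the monic integer polynomial f(x) = x^3 + 10x - 47 must be an integer dividing the constant term -47, i.e. one of ±{1, 47}. Evaluating: f(1) = -36, f(-1) = -58, f(47) = 104246, f(-47) = -104340; none is 0, so f has no rational root and is therefore irreducible over Q (a cubic with no linear factor over a field is irreducible). For an irreducible cubic, the Galois group is A_3 or S_3 according as the discriminant disc(f) = -4a^3 - 27b^2 = -4·(10)^3 - 27·(-47)^2 = -63643 is or is not a square in Q. Here disc(f) = -63643 is not a perfect square in Q, so the Galois group of f over Q is not contained in A_3 and must be all of S_3. The splitting field has degree |S_3| = 6 over Q, so [K : Q] = 6.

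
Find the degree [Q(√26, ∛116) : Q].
[Q(√26, ∛116) : Q] = 6

Let L = Q(√26, ∛116). Since Q(√26) ⊂ L and [Q(√26):Q] = 2, the tower law gives 2 | [L:Q]. Likewise Q(∛116) ⊂ L with [Q(∛116):Q] = 3 (because 116 is not a perfect cube), so 3 | [L:Q]. As gcd(2,3) = 1, [L:Q] is divisible by 6. Conversely L is generated over Q by √26 and ∛116, so [L:Q] ≤ 2·3 = 6. Therefore [Q(√26, ∛116) : Q] = 6.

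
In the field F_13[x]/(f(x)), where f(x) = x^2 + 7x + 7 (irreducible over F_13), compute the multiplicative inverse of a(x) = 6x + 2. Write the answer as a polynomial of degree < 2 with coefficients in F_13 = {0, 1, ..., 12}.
a(x)^(-1) ≡ 11x + 4 (mod f(x))

Since f is irreducible over F_13, F_13[x]/(f) is a field and a(x) ≠ 0 has an inverse. Apply the extended Euclidean algorithm to f(x) and a(x) in F_13[x]: f(x) = (11x + 4)·a(x) + (12). The last nonzero remainder is the constant 12 = gcd(f, a) in F_13. Back-substituting through the division chain expresses 12 = s(x)·a(x) + t(x)·f(x) with s(x) ≡ 2x + 9 (mod f), so (2x + 9)·a(x) ≡ 12 (mod f). Multiplying by 12^(-1) ≡ 12 in F_13 gives a(x)^(-1) ≡ 12·(2x + 9) ≡ 11x + 4 (mod f). Check: (6x + 2)·(11x + 4) = x^2 + 7x + 8 ≡ 1 (mod x^2 + 7x + 7).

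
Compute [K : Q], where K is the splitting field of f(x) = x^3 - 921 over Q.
[K : Q] = 6

The roots of x^3 - 921 are ∛921, ω∛921, ω^2∛921 where ω = e^(2πi/3) is a primitive cube root of unity, so K = Q(∛921, ω). Now [Q(∛921):Q] = 3 (since 921 is not a perfect cube, x^3 - 921 is irreducible) and [Q(ω):Q] = 2. Both 2 and 3 divide [K:Q], and [K:Q] ≤ 3·2 = 6, so [K:Q] = 6. (Equivalently: Q(∛921) ⊂ R but ω ∉ R, so [K : Q(∛921)] = 2.)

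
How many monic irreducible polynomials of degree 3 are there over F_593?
There are 69509088 monic irreducible polynomials of degree 3 over F_593

Each element of F_{593^3} that lies in no proper subfield is a root of exactly one monic irreducible of degree 3 over F_593, and each such polynomial has 3 distinct roots in F_{593^3}. By Möbius inversion the count is N_593(3) = (1/3) Σ_{d|3} μ(3/d) · 593^d = (1/3)(μ(3)·593^1 + μ(1)·593^3) = 208527264/3 = 69509088.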